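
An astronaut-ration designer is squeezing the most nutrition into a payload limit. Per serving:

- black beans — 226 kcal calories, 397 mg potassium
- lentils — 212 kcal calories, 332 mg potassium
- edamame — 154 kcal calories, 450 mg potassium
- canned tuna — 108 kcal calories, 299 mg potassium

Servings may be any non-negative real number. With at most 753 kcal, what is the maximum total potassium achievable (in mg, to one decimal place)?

2200.3 mg

Potassium per kcal: edamame 2.922, canned tuna 2.769, black beans 1.757, lentils 1.566.
With no serving limits, spend the whole calories allowance on edamame: 753 kcal / 154 kcal × 450 mg = 2200.3 mg.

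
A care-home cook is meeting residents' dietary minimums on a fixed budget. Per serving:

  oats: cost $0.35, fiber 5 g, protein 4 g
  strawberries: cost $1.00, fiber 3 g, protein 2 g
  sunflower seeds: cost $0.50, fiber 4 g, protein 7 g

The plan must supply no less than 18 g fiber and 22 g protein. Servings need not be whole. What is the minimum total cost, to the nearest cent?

$1.70

Check every corner: each single food scaled to meet both minima, and each pair solved so both constraints bind.
oats only: max(18/5, 22/4) = 5.5 servings → $1.93.
strawberries only: max(18/3, 22/2) = 11 servings → $11.00.
sunflower seeds only: max(18/4, 22/7) = 4.5 servings → $2.25.
oats + strawberries: the both-tight solution has a negative serving — not a feasible corner.
oats + sunflower seeds with both tight: 2 servings and 2 servings → $1.70.
strawberries + sunflower seeds with both tight: 2.923 servings and 2.308 servings → $4.08.
The minimum over all feasible corners is $1.70.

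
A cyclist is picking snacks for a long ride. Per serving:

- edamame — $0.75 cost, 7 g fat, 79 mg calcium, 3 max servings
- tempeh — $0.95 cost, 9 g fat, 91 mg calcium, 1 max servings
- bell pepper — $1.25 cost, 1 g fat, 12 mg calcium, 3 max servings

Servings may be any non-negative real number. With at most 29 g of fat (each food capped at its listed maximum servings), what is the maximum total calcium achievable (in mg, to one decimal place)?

323.6 mg

Calcium per g fat: bell pepper 12, edamame 11.29, tempeh 10.11.
Take 3 servings of bell pepper: uses 3 g fat, +36.0 mg calcium (running total 36.0 mg).
Take 3 servings of edamame: uses 21 g fat, +237.0 mg calcium (running total 273.0 mg).
Take 0.5556 servings of tempeh: uses 5 g fat, +50.6 mg calcium (running total 323.6 mg).
Greedy by best ratio exhausts the fat allowance optimally: 323.6 mg.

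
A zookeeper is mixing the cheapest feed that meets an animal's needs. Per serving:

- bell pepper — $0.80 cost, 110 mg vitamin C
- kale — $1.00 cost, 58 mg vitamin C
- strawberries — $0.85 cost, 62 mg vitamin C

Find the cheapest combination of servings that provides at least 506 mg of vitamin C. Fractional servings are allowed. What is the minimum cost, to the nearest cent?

Cost per mg of vitamin C: bell pepper $0.0073, strawberries $0.0137, kale $0.0172.
With no serving limits, use only bell pepper: 506 mg / 110 mg = 4.6 servings × $0.80 = $3.68.

$3.68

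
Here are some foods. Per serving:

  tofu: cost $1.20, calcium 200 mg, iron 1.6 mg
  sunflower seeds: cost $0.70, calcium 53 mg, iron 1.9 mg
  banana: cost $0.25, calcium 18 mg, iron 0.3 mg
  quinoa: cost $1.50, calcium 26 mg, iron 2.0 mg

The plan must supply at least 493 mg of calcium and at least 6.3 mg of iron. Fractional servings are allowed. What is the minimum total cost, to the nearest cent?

$3.57

With two linear requirements the optimum uses one or two foods; enumerate the corners.
tofu only: max(493/200, 6.3/1.6) = 3.938 servings → $4.72.
sunflower seeds only: max(493/53, 6.3/1.9) = 9.302 servings → $6.51.
banana only: max(493/18, 6.3/0.3) = 27.39 servings → $6.85.
quinoa only: max(493/26, 6.3/2.0) = 18.96 servings → $28.44.
tofu + sunflower seeds with both tight: 2.042 servings and 1.596 servings → $3.57.
tofu + banana with both tight: 1.106 servings and 15.1 servings → $5.10.
tofu + quinoa with both tight: 2.294 servings and 1.315 servings → $4.72.
sunflower seeds + banana: intersection lies outside the first quadrant.
sunflower seeds + quinoa with both targets exact would need a negative amount; discard.
banana + quinoa: intersection lies outside the first quadrant.
So the least-cost plan costs $3.57.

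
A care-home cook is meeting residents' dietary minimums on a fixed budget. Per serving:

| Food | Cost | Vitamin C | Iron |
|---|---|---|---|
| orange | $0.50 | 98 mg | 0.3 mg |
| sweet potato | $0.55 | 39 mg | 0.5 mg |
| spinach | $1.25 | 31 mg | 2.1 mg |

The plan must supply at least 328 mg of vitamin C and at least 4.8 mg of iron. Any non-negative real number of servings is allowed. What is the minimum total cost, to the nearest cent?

For a min-cost LP with two ≥-constraints, a basic feasible solution has at most two positive variables.
orange only: max(328/98, 4.8/0.3) = 16 servings → $8.00.
sweet potato only: max(328/39, 4.8/0.5) = 9.6 servings → $5.28.
spinach only: max(328/31, 4.8/2.1) = 10.58 servings → $13.23.
orange + sweet potato: the both-tight solution has a negative serving — not a feasible corner.
orange + spinach with both tight: 2.748 servings and 1.893 servings → $3.74.
sweet potato + spinach with both tight: 8.133 servings and 0.3494 servings → $4.91.
Cheapest feasible corner: $3.74.

$3.74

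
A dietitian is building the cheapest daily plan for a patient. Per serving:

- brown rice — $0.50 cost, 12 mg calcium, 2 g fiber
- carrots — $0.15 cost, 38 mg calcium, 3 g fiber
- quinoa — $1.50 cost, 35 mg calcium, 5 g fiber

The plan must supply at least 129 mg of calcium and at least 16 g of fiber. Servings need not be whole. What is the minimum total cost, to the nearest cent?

Check every corner: each single food scaled to meet both minima, and each pair solved so both constraints bind.
brown rice only: max(129/12, 16/2) = 10.75 servings → $5.38.
carrots only: max(129/38, 16/3) = 5.333 servings → $0.80.
quinoa only: max(129/35, 16/5) = 3.686 servings → $5.53.
brown rice + carrots with both tight: 5.525 servings and 1.65 servings → $3.01.
brown rice + quinoa with both targets exact would need a negative amount; discard.
carrots + quinoa with both tight: 1 serving and 2.6 servings → $4.05.
Cheapest feasible corner: $0.80.

$0.80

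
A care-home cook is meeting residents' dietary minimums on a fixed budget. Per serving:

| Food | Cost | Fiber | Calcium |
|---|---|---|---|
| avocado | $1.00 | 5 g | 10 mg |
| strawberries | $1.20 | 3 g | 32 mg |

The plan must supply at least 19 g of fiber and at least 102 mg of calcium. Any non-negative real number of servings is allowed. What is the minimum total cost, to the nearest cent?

$5.28

avocado only: max(19/5, 102/10) = 10.2 servings → $10.20.
strawberries only: max(19/3, 102/32) = 6.333 servings → $7.60.
avocado + strawberries with both tight: 2.323 servings and 2.462 servings → $5.28.
So the least-cost plan costs $5.28.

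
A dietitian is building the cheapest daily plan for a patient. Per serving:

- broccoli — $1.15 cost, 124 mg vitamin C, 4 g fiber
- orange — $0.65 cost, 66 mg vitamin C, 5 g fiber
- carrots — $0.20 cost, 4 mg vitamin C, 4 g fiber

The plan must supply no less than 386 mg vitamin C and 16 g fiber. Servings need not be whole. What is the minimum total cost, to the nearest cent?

$3.63

For a min-cost LP with two ≥-constraints, a basic feasible solution has at most two positive variables.
broccoli only: max(386/124, 16/4) = 4 servings → $4.60.
orange only: max(386/66, 16/5) = 5.848 servings → $3.80.
carrots only: max(386/4, 16/4) = 96.5 servings → $19.30.
broccoli + orange with both tight: 2.455 servings and 1.236 servings → $3.63.
broccoli + carrots with both tight: 3.083 servings and 0.9167 servings → $3.73.
orange + carrots: intersection lies outside the first quadrant.
The minimum over all feasible corners is $3.63.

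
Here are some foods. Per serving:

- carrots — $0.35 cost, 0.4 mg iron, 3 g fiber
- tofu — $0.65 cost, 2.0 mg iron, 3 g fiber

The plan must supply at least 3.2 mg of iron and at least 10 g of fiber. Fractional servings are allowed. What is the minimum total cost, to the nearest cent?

$1.52

For a min-cost LP with two ≥-constraints, a basic feasible solution has at most two positive variables.
carrots only: max(3.2/0.4, 10/3) = 8 servings → $2.80.
tofu only: max(3.2/2.0, 10/3) = 3.333 servings → $2.17.
carrots + tofu with both tight: 2.167 servings and 1.167 servings → $1.52.
So the least-cost plan costs $1.52.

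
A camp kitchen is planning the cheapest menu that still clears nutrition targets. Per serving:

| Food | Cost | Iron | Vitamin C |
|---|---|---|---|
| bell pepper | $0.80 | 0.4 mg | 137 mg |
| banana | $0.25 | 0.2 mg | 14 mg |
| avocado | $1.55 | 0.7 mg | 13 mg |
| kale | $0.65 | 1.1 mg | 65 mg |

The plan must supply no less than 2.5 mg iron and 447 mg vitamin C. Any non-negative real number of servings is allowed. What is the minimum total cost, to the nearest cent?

An LP optimum is at a vertex; with two nutrient constraints at most two foods are used. Check each candidate.
bell pepper only: max(2.5/0.4, 447/137) = 6.25 servings → $5.00.
banana only: max(2.5/0.2, 447/14) = 31.93 servings → $7.98.
avocado only: max(2.5/0.7, 447/13) = 34.38 servings → $53.30.
kale only: max(2.5/1.1, 447/65) = 6.877 servings → $4.47.
bell pepper + banana with both tight: 2.495 servings and 7.509 servings → $3.87.
bell pepper + avocado with both tight: 3.092 servings and 1.805 servings → $5.27.
bell pepper + kale with both tight: 2.64 servings and 1.313 servings → $2.97.
banana + avocado: the both-tight solution has a negative serving — not a feasible corner.
banana + kale: intersection lies outside the first quadrant.
avocado + kale: intersection lies outside the first quadrant.
Cheapest feasible corner: $2.97.

$2.97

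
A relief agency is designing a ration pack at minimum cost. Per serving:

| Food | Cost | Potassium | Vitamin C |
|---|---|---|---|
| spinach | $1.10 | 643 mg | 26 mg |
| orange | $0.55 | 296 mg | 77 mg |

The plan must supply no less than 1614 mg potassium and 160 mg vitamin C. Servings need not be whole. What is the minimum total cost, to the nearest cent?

For a min-cost LP with two ≥-constraints, a basic feasible solution has at most two positive variables.
spinach only: max(1614/643, 160/26) = 6.154 servings → $6.77.
orange only: max(1614/296, 160/77) = 5.453 servings → $3.00.
spinach + orange with both tight: 1.839 servings and 1.457 servings → $2.82.
The minimum over all feasible corners is $2.82.

$2.82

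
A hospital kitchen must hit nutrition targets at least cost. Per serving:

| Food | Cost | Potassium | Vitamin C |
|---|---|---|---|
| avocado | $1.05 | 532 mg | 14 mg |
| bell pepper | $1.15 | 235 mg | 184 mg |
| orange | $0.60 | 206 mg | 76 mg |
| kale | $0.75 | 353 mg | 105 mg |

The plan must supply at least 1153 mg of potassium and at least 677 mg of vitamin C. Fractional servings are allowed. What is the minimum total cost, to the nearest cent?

Check every corner: each single food scaled to meet both minima, and each pair solved so both constraints bind.
avocado only: max(1153/532, 677/14) = 48.36 servings → $50.77.
bell pepper only: max(1153/235, 677/184) = 4.906 servings → $5.64.
orange only: max(1153/206, 677/76) = 8.908 servings → $5.34.
kale only: max(1153/353, 677/105) = 6.448 servings → $4.84.
avocado + bell pepper with both tight: 0.5609 servings and 3.637 servings → $4.77.
avocado + orange: intersection lies outside the first quadrant.
avocado + kale: intersection lies outside the first quadrant.
bell pepper + orange with both tight: 2.586 servings and 2.647 servings → $4.56.
bell pepper + kale with both tight: 2.928 servings and 1.317 servings → $4.35.
orange + kale: the both-tight solution has a negative serving — not a feasible corner.
So the least-cost plan costs $4.35.

$4.35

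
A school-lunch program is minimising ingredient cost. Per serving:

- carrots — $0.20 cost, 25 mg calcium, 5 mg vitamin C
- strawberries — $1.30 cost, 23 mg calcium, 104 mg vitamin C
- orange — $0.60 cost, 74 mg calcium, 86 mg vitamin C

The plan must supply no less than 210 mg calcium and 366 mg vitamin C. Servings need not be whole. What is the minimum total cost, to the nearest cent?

$2.55

The cheapest plan sits at a corner of the feasible region — with two constraints it uses at most two foods.
carrots only: max(210/25, 366/5) = 73.2 servings → $14.64.
strawberries only: max(210/23, 366/104) = 9.13 servings → $11.87.
orange only: max(210/74, 366/86) = 4.256 servings → $2.55.
carrots + strawberries with both tight: 5.401 servings and 3.26 servings → $5.32.
carrots + orange: intersection lies outside the first quadrant.
strawberries + orange with both tight: 1.578 servings and 2.347 servings → $3.46.
So the least-cost plan costs $2.55.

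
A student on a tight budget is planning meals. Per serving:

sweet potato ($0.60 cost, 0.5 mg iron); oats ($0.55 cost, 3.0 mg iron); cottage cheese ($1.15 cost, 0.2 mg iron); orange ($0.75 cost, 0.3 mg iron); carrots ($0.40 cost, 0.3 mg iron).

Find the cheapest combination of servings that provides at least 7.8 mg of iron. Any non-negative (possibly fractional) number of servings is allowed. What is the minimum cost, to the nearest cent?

Cost per mg of iron: oats $0.1833, sweet potato $1.2000, carrots $1.3333, orange $2.5000, cottage cheese $5.7500.
With no serving limits, use only oats: 7.8 mg / 3.0 mg = 2.6 servings × $0.55 = $1.43.

$1.43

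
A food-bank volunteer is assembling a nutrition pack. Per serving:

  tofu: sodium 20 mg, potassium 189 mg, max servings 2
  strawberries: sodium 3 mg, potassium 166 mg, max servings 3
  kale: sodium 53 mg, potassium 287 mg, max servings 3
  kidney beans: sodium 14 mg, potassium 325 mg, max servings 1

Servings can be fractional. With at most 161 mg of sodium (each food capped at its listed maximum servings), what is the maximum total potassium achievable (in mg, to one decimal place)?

Potassium per mg sodium: strawberries 55.33, kidney beans 23.21, tofu 9.45, kale 5.415.
Take 3 servings of strawberries: uses 9 mg sodium, +498.0 mg potassium (running total 498.0 mg).
Take 1 serving of kidney beans: uses 14 mg sodium, +325.0 mg potassium (running total 823.0 mg).
Take 2 servings of tofu: uses 40 mg sodium, +378.0 mg potassium (running total 1201.0 mg).
Take 1.849 servings of kale: uses 98 mg sodium, +530.7 mg potassium (running total 1731.7 mg).
Greedy by best ratio exhausts the sodium allowance optimally: 1731.7 mg.

1731.7 mg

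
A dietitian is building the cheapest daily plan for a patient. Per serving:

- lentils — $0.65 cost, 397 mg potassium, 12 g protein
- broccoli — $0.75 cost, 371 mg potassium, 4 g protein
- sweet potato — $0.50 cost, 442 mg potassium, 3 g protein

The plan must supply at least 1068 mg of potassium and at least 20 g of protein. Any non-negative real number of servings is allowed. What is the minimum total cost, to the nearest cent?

Compare the cost at each extreme point of the feasible region.
lentils only: max(1068/397, 20/12) = 2.69 servings → $1.75.
broccoli only: max(1068/371, 20/4) = 5 servings → $3.75.
sweet potato only: max(1068/442, 20/3) = 6.667 servings → $3.33.
lentils + broccoli with both tight: 1.099 servings and 1.703 servings → $1.99.
lentils + sweet potato with both tight: 1.37 servings and 1.186 servings → $1.48.
broccoli + sweet potato with both targets exact would need a negative amount; discard.
The minimum over all feasible corners is $1.48.

$1.48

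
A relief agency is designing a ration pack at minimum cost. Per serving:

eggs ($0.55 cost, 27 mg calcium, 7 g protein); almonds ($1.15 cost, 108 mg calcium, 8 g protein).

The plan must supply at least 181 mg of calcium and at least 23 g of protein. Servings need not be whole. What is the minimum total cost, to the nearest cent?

eggs only: max(181/27, 23/7) = 6.704 servings → $3.69.
almonds only: max(181/108, 23/8) = 2.875 servings → $3.31.
eggs + almonds with both tight: 1.919 servings and 1.196 servings → $2.43.
So the least-cost plan costs $2.43.

$2.43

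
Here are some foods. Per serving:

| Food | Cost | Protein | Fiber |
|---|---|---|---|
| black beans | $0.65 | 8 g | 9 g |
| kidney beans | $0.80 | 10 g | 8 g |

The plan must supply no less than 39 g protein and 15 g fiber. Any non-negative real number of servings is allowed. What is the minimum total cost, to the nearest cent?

An LP optimum is at a vertex; with two nutrient constraints at most two foods are used. Check each candidate.
black beans only: max(39/8, 15/9) = 4.875 servings → $3.17.
kidney beans only: max(39/10, 15/8) = 3.9 servings → $3.12.
black beans + kidney beans: the both-tight solution has a negative serving — not a feasible corner.
Cheapest feasible corner: $3.12.

$3.12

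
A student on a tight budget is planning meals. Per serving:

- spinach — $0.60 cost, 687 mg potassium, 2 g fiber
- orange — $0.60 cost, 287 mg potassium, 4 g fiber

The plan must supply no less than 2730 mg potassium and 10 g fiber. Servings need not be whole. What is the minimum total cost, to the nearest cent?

Compare the cost at each extreme point of the feasible region.
spinach only: max(2730/687, 10/2) = 5 servings → $3.00.
orange only: max(2730/287, 10/4) = 9.512 servings → $5.71.
spinach + orange with both tight: 3.703 servings and 0.6486 servings → $2.61.
So the least-cost plan costs $2.61.

$2.61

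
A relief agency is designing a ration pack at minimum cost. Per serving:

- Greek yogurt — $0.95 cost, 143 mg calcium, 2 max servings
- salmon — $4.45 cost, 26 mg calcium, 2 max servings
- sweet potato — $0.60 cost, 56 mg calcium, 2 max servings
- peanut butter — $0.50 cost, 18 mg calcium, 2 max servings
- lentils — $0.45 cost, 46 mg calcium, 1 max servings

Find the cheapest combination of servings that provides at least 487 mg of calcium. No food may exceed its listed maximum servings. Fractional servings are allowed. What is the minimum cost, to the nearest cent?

Cost per mg of calcium: Greek yogurt $0.0066, lentils $0.0098, sweet potato $0.0107, peanut butter $0.0278, salmon $0.1712.
Take 2 servings of Greek yogurt: +286.0 mg calcium for $1.90 (total $1.90, still need 201.0 mg).
Take 1 serving of lentils: +46.0 mg calcium for $0.45 (total $2.35, still need 155.0 mg).
Take 2 servings of sweet potato: +112.0 mg calcium for $1.20 (total $3.55, still need 43.0 mg).
Take 2 servings of peanut butter: +36.0 mg calcium for $1.00 (total $4.55, still need 7.0 mg).
Take 0.2692 servings of salmon: +7.0 mg calcium for $1.20 (total $5.75, still need 0.0 mg).
Greedy by cheapest-per-mg is optimal for a single linear constraint, so the minimum cost is $5.75.

$5.75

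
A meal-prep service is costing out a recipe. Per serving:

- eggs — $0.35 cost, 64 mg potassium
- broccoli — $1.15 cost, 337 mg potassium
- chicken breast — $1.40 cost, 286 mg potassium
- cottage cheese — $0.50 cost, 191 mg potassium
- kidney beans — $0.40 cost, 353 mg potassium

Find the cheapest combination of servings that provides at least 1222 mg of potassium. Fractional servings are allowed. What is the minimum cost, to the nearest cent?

Cost per mg of potassium: kidney beans $0.0011, cottage cheese $0.0026, broccoli $0.0034, chicken breast $0.0049, eggs $0.0055.
With no serving limits, use only kidney beans: 1222 mg / 353 mg = 3.462 servings × $0.40 = $1.38.

$1.38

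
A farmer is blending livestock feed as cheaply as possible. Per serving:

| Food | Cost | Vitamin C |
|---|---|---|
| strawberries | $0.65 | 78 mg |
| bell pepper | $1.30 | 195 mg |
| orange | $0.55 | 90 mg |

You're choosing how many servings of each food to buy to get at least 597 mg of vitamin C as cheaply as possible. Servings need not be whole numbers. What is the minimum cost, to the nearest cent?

Cost per mg of vitamin C: orange $0.0061, bell pepper $0.0067, strawberries $0.0083.
With no serving limits, use only orange: 597 mg / 90 mg = 6.633 servings × $0.55 = $3.65.

$3.65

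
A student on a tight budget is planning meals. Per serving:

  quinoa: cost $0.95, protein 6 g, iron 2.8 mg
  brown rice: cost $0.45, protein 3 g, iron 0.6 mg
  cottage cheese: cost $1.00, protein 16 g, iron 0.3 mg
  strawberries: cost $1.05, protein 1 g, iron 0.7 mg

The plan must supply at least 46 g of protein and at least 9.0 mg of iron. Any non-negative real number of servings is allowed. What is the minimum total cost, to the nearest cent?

An LP optimum is at a vertex; with two nutrient constraints at most two foods are used. Check each candidate.
quinoa only: max(46/6, 9.0/2.8) = 7.667 servings → $7.28.
brown rice only: max(46/3, 9.0/0.6) = 15.33 servings → $6.90.
cottage cheese only: max(46/16, 9.0/0.3) = 30 servings → $30.00.
strawberries only: max(46/1, 9.0/0.7) = 46 servings → $48.30.
quinoa + brown rice with both targets exact would need a negative amount; discard.
quinoa + cottage cheese with both tight: 3.028 servings and 1.74 servings → $4.62.
quinoa + strawberries with both targets exact would need a negative amount; discard.
brown rice + cottage cheese with both tight: 14.97 servings and 0.06897 servings → $6.80.
brown rice + strawberries: intersection lies outside the first quadrant.
cottage cheese + strawberries with both tight: 2.128 servings and 11.94 servings → $14.67.
So the least-cost plan costs $4.62.

$4.62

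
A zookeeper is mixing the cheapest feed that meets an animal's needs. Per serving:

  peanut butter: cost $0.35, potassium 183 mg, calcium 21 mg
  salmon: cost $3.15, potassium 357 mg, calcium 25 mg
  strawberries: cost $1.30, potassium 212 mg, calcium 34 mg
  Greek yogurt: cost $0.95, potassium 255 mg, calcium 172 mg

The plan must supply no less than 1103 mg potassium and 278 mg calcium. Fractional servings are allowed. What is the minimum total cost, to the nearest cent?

$2.60

A basic optimal solution has at most two foods positive. Try each food alone and each pair with both targets met exactly.
peanut butter only: max(1103/183, 278/21) = 13.24 servings → $4.63.
salmon only: max(1103/357, 278/25) = 11.12 servings → $35.03.
strawberries only: max(1103/212, 278/34) = 8.176 servings → $10.63.
Greek yogurt only: max(1103/255, 278/172) = 4.325 servings → $4.11.
peanut butter + salmon: the both-tight solution has a negative serving — not a feasible corner.
peanut butter + strawberries: the both-tight solution has a negative serving — not a feasible corner.
peanut butter + Greek yogurt with both tight: 4.549 servings and 1.061 servings → $2.60.
salmon + strawberries: intersection lies outside the first quadrant.
salmon + Greek yogurt with both tight: 2.159 servings and 1.302 servings → $8.04.
strawberries + Greek yogurt with both tight: 4.275 servings and 0.7712 servings → $6.29.
Cheapest feasible corner: $2.60.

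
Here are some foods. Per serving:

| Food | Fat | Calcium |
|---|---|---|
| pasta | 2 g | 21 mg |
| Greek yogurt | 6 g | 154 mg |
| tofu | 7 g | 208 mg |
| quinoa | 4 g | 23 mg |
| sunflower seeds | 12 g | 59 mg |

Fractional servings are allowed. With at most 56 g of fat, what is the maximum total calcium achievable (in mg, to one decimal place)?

Calcium per g fat: tofu 29.71, Greek yogurt 25.67, pasta 10.5, quinoa 5.75, sunflower seeds 4.917.
With no serving limits, spend the whole fat allowance on tofu: 56 g / 7 g × 208 mg = 1664.0 mg.

1664.0 mg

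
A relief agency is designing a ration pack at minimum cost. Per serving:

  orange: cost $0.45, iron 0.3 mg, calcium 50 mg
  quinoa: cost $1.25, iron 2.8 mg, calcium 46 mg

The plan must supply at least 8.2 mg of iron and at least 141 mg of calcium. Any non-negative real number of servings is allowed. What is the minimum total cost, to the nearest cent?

$3.70

At the optimum either one food covers both requirements or two foods hit both targets exactly; no other combination can be cheaper.
orange only: max(8.2/0.3, 141/50) = 27.33 servings → $12.30.
quinoa only: max(8.2/2.8, 141/46) = 3.065 servings → $3.83.
orange + quinoa with both tight: 0.1395 servings and 2.914 servings → $3.70.
The minimum over all feasible corners is $3.70.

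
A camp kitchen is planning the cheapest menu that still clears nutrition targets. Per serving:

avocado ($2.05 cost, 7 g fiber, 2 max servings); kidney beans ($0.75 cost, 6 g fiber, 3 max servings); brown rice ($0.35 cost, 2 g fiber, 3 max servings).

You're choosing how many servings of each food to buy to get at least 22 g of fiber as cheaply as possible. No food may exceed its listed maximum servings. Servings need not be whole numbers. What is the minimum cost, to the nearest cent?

$2.95

Cost per g of fiber: kidney beans $0.1250, brown rice $0.1750, avocado $0.2929.
Take 3 servings of kidney beans: +18.0 g fiber for $2.25 (total $2.25, still need 4.0 g).
Take 2 servings of brown rice: +4.0 g fiber for $0.70 (total $2.95, still need 0.0 g).
Greedy by cheapest-per-g is optimal for a single linear constraint, so the minimum cost is $2.95.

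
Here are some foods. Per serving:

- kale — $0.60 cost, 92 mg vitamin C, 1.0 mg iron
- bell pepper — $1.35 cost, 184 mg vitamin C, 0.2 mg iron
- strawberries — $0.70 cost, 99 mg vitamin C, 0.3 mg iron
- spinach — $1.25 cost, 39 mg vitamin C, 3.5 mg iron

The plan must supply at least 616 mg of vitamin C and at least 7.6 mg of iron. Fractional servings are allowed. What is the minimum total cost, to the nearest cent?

This is a tiny linear program; its minimum lies at a vertex of the feasible set. List the vertices and price them.
kale only: max(616/92, 7.6/1.0) = 7.6 servings → $4.56.
bell pepper only: max(616/184, 7.6/0.2) = 38 servings → $51.30.
strawberries only: max(616/99, 7.6/0.3) = 25.33 servings → $17.73.
spinach only: max(616/39, 7.6/3.5) = 15.79 servings → $19.74.
kale + bell pepper: the both-tight solution has a negative serving — not a feasible corner.
kale + strawberries: intersection lies outside the first quadrant.
kale + spinach with both tight: 6.571 servings and 0.294 servings → $4.31.
bell pepper + strawberries with both targets exact would need a negative amount; discard.
bell pepper + spinach with both tight: 2.923 servings and 2.004 servings → $6.45.
strawberries + spinach with both tight: 5.554 servings and 1.695 servings → $6.01.
Cheapest feasible corner: $4.31.

$4.31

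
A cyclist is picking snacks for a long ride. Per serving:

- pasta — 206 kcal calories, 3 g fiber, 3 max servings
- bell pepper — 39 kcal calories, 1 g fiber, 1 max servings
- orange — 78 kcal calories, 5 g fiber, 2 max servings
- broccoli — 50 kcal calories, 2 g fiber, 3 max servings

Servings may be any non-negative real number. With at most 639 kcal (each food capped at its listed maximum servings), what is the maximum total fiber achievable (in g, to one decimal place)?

21.3 g

Fiber per kcal: orange 0.0641, broccoli 0.04, bell pepper 0.02564, pasta 0.01456.
Take 2 servings of orange: uses 156 kcal, +10.0 g fiber (running total 10.0 g).
Take 3 servings of broccoli: uses 150 kcal, +6.0 g fiber (running total 16.0 g).
Take 1 serving of bell pepper: uses 39 kcal, +1.0 g fiber (running total 17.0 g).
Take 1.427 servings of pasta: uses 294 kcal, +4.3 g fiber (running total 21.3 g).
Greedy by best ratio exhausts the calories allowance optimally: 21.3 g.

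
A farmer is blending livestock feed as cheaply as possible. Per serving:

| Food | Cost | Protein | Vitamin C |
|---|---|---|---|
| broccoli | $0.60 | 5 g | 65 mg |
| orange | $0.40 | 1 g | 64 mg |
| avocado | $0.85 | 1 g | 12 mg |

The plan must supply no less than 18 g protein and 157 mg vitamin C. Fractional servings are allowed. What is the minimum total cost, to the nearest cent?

$2.16

Compare the cost at each extreme point of the feasible region.
broccoli only: max(18/5, 157/65) = 3.6 servings → $2.16.
orange only: max(18/1, 157/64) = 18 servings → $7.20.
avocado only: max(18/1, 157/12) = 18 servings → $15.30.
broccoli + orange with both targets exact would need a negative amount; discard.
broccoli + avocado: the both-tight solution has a negative serving — not a feasible corner.
orange + avocado: the both-tight solution has a negative serving — not a feasible corner.
So the least-cost plan costs $2.16.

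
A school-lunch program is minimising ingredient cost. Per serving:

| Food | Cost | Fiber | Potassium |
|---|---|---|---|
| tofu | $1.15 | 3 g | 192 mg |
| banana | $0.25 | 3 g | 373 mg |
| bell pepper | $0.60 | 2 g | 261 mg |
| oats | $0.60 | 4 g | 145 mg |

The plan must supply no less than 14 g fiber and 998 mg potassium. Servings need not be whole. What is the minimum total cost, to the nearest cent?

Two binding constraints pin down two serving amounts, so the optimal mix uses at most two foods. The candidates are each food alone (scaled to the tighter of fiber/potassium) and each pair with both constraints tight.
tofu only: max(14/3, 998/192) = 5.198 servings → $5.98.
banana only: max(14/3, 998/373) = 4.667 servings → $1.17.
bell pepper only: max(14/2, 998/261) = 7 servings → $4.20.
oats only: max(14/4, 998/145) = 6.883 servings → $4.13.
tofu + banana with both tight: 4.103 servings and 0.5635 servings → $4.86.
tofu + bell pepper with both tight: 4.155 servings and 0.7669 servings → $5.24.
tofu + oats with both targets exact would need a negative amount; discard.
banana + bell pepper with both targets exact would need a negative amount; discard.
banana + oats with both tight: 1.856 servings and 2.108 servings → $1.73.
bell pepper + oats with both tight: 2.602 servings and 2.199 servings → $2.88.
So the least-cost plan costs $1.17.

$1.17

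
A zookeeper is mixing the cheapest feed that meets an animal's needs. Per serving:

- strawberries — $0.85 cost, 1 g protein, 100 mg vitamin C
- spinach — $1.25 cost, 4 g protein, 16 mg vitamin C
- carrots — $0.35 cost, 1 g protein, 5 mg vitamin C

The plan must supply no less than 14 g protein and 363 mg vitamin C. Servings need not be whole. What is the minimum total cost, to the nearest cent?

$6.09

With two linear requirements the optimum uses one or two foods; enumerate the corners.
strawberries only: max(14/1, 363/100) = 14 servings → $11.90.
spinach only: max(14/4, 363/16) = 22.69 servings → $28.36.
carrots only: max(14/1, 363/5) = 72.6 servings → $25.41.
strawberries + spinach with both tight: 3.198 servings and 2.701 servings → $6.09.
strawberries + carrots with both tight: 3.084 servings and 10.92 servings → $6.44.
spinach + carrots: the both-tight solution has a negative serving — not a feasible corner.
The minimum over all feasible corners is $6.09.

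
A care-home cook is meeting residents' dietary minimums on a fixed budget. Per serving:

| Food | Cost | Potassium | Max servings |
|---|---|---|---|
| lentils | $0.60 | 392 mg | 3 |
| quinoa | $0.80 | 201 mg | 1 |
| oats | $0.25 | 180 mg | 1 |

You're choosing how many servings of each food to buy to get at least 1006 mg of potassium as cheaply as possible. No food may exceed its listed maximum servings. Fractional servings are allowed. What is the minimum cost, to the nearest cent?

Cost per mg of potassium: oats $0.0014, lentils $0.0015, quinoa $0.0040.
Take 1 serving of oats: +180.0 mg potassium for $0.25 (total $0.25, still need 826.0 mg).
Take 2.107 servings of lentils: +826.0 mg potassium for $1.26 (total $1.51, still need 0.0 mg).
Filling from the cheapest source first is optimal under one linear minimum: $1.51.

$1.51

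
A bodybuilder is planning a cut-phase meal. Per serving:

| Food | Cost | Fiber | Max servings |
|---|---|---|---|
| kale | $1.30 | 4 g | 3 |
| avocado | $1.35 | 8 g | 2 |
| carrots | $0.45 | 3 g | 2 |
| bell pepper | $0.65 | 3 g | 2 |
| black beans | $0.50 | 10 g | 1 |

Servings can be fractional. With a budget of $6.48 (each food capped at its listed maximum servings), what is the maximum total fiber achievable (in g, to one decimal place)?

41.3 g

Fiber per dollar: black beans 20, carrots 6.667, avocado 5.926, bell pepper 4.615, kale 3.077.
Take 1 serving of black beans: spends $0.50, +10.0 g fiber (running total 10.0 g).
Take 2 servings of carrots: spends $0.90, +6.0 g fiber (running total 16.0 g).
Take 2 servings of avocado: spends $2.70, +16.0 g fiber (running total 32.0 g).
Take 2 servings of bell pepper: spends $1.30, +6.0 g fiber (running total 38.0 g).
Take 0.8308 servings of kale: spends $1.08, +3.3 g fiber (running total 41.3 g).
Greedy by best ratio exhausts the cost allowance optimally: 41.3 g.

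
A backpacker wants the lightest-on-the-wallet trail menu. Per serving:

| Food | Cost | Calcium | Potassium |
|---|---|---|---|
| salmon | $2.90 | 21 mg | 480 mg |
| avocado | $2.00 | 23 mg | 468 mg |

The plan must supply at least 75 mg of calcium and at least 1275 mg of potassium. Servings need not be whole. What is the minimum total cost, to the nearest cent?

$6.52

At the optimum either one food covers both requirements or two foods hit both targets exactly; no other combination can be cheaper.
salmon only: max(75/21, 1275/480) = 3.571 servings → $10.36.
avocado only: max(75/23, 1275/468) = 3.261 servings → $6.52.
salmon + avocado: intersection lies outside the first quadrant.
Cheapest feasible corner: $6.52.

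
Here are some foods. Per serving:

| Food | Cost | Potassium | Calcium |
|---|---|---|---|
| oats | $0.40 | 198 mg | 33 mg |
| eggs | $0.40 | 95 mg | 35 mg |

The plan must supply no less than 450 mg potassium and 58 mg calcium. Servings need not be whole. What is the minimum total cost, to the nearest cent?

A basic optimal solution has at most two foods positive. Try each food alone and each pair with both targets met exactly.
oats only: max(450/198, 58/33) = 2.273 servings → $0.91.
eggs only: max(450/95, 58/35) = 4.737 servings → $1.89.
oats + eggs with both targets exact would need a negative amount; discard.
So the least-cost plan costs $0.91.

$0.91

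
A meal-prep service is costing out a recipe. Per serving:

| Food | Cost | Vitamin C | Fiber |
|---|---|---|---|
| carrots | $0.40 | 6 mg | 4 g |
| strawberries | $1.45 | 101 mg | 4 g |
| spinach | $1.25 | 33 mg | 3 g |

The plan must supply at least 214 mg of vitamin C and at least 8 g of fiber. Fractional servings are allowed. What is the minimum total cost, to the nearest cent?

$3.07

A basic optimal solution has at most two foods positive. Try each food alone and each pair with both targets met exactly.
carrots only: max(214/6, 8/4) = 35.67 servings → $14.27.
strawberries only: max(214/101, 8/4) = 2.119 servings → $3.07.
spinach only: max(214/33, 8/3) = 6.485 servings → $8.11.
carrots + strawberries: the both-tight solution has a negative serving — not a feasible corner.
carrots + spinach with both targets exact would need a negative amount; discard.
strawberries + spinach with both targets exact would need a negative amount; discard.
So the least-cost plan costs $3.07.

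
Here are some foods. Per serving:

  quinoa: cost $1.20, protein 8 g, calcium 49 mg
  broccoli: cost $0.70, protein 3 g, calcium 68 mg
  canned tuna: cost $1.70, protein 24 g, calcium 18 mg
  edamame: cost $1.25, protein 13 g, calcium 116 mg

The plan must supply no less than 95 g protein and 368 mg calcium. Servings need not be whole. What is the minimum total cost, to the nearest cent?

An LP optimum is at a vertex; with two nutrient constraints at most two foods are used. Check each candidate.
quinoa only: max(95/8, 368/49) = 11.88 servings → $14.25.
broccoli only: max(95/3, 368/68) = 31.67 servings → $22.17.
canned tuna only: max(95/24, 368/18) = 20.44 servings → $34.76.
edamame only: max(95/13, 368/116) = 7.308 servings → $9.13.
quinoa + broccoli with both targets exact would need a negative amount; discard.
quinoa + canned tuna with both tight: 6.901 servings and 1.658 servings → $11.10.
quinoa + edamame: intersection lies outside the first quadrant.
broccoli + canned tuna with both tight: 4.513 servings and 3.394 servings → $8.93.
broccoli + edamame: intersection lies outside the first quadrant.
canned tuna + edamame with both tight: 2.445 servings and 2.793 servings → $7.65.
So the least-cost plan costs $7.65.

$7.65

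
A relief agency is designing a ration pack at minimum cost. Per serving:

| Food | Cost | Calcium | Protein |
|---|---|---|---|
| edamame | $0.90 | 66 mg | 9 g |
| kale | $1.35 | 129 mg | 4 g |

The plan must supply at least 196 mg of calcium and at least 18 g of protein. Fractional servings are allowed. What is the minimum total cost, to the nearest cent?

$2.41

With two linear requirements the optimum uses one or two foods; enumerate the corners.
edamame only: max(196/66, 18/9) = 2.97 servings → $2.67.
kale only: max(196/129, 18/4) = 4.5 servings → $6.08.
edamame + kale with both tight: 1.715 servings and 0.6421 servings → $2.41.
So the least-cost plan costs $2.41.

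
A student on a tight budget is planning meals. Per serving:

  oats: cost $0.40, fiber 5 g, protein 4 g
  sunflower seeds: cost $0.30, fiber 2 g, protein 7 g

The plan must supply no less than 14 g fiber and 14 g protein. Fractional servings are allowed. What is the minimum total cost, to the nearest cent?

$1.19

oats only: max(14/5, 14/4) = 3.5 servings → $1.40.
sunflower seeds only: max(14/2, 14/7) = 7 servings → $2.10.
oats + sunflower seeds with both tight: 2.593 servings and 0.5185 servings → $1.19.
The minimum over all feasible corners is $1.19.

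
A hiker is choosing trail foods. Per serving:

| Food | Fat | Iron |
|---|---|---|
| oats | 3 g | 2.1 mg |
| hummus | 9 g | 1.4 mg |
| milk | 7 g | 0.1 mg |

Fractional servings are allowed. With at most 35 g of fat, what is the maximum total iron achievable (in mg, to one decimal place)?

Iron per g fat: oats 0.7, hummus 0.1556, milk 0.01429.
With no serving limits, spend the whole fat allowance on oats: 35 g / 3 g × 2.1 mg = 24.5 mg.

24.5 mg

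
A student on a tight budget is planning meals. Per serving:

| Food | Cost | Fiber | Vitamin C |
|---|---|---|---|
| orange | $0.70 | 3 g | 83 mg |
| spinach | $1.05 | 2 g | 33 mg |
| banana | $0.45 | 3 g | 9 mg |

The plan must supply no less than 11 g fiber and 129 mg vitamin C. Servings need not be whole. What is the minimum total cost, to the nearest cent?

orange only: max(11/3, 129/83) = 3.667 servings → $2.57.
spinach only: max(11/2, 129/33) = 5.5 servings → $5.78.
banana only: max(11/3, 129/9) = 14.33 servings → $6.45.
orange + spinach with both targets exact would need a negative amount; discard.
orange + banana with both tight: 1.297 servings and 2.369 servings → $1.97.
spinach + banana with both tight: 3.556 servings and 1.296 servings → $4.32.
The minimum over all feasible corners is $1.97.

$1.97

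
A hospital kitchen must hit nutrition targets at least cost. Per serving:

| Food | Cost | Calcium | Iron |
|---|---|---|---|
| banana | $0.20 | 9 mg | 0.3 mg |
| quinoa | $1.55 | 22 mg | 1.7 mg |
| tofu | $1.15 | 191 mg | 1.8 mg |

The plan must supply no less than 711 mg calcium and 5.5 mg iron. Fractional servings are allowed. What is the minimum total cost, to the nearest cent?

$4.28

At the optimum either one food covers both requirements or two foods hit both targets exactly; no other combination can be cheaper.
banana only: max(711/9, 5.5/0.3) = 79 servings → $15.80.
quinoa only: max(711/22, 5.5/1.7) = 32.32 servings → $50.09.
tofu only: max(711/191, 5.5/1.8) = 3.723 servings → $4.28.
banana + quinoa with both targets exact would need a negative amount; discard.
banana + tofu: the both-tight solution has a negative serving — not a feasible corner.
quinoa + tofu with both targets exact would need a negative amount; discard.
So the least-cost plan costs $4.28.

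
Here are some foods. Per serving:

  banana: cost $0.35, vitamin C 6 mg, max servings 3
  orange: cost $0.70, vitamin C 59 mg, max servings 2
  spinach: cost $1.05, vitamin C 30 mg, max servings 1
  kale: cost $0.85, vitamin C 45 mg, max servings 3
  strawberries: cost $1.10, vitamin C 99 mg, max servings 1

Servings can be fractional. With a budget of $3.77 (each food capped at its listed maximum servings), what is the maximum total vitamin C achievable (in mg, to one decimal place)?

Vitamin C per dollar: strawberries 90, orange 84.29, kale 52.94, spinach 28.57, banana 17.14.
Take 1 serving of strawberries: spends $1.10, +99.0 mg vitamin C (running total 99.0 mg).
Take 2 servings of orange: spends $1.40, +118.0 mg vitamin C (running total 217.0 mg).
Take 1.494 servings of kale: spends $1.27, +67.2 mg vitamin C (running total 284.2 mg).
Greedy by best ratio exhausts the cost allowance optimally: 284.2 mg.

284.2 mg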